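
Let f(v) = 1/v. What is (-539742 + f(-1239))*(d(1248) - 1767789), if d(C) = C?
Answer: 56255106057019/59 ≈ 9.5348e+11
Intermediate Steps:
(-539742 + f(-1239))*(d(1248) - 1767789) = (-539742 + 1/(-1239))*(1248 - 1767789) = (-539742 - 1/1239)*(-1766541) = -668740339/1239*(-1766541) = 56255106057019/59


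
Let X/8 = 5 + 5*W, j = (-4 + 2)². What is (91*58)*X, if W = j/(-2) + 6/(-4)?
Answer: -527800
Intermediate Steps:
j = 4 (j = (-2)² = 4)
W = -7/2 (W = 4/(-2) + 6/(-4) = 4*(-½) + 6*(-¼) = -2 - 3/2 = -7/2 ≈ -3.5000)
X = -100 (X = 8*(5 + 5*(-7/2)) = 8*(5 - 35/2) = 8*(-25/2) = -100)
(91*58)*X = (91*58)*(-100) = 5278*(-100) = -527800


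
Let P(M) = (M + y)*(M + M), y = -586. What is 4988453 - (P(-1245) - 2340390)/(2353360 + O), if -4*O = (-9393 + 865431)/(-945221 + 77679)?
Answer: 20369235093770260127/4083277710259 ≈ 4.9884e+6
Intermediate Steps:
P(M) = 2*M*(-586 + M) (P(M) = (M - 586)*(M + M) = (-586 + M)*(2*M) = 2*M*(-586 + M))
O = 428019/1735084 (O = -(-9393 + 865431)/(4*(-945221 + 77679)) = -428019/(2*(-867542)) = -428019*(-1)/(2*867542) = -¼*(-428019/433771) = 428019/1735084 ≈ 0.24668)
4988453 - (P(-1245) - 2340390)/(2353360 + O) = 4988453 - (2*(-1245)*(-586 - 1245) - 2340390)/(2353360 + 428019/1735084) = 4988453 - (2*(-1245)*(-1831) - 2340390)/4083277710259/1735084 = 4988453 - (4559190 - 2340390)*1735084/4083277710259 = 4988453 - 2218800*1735084/4083277710259 = 4988453 - 1*3849804379200/4083277710259 = 4988453 - 3849804379200/4083277710259 = 20369235093770260127/4083277710259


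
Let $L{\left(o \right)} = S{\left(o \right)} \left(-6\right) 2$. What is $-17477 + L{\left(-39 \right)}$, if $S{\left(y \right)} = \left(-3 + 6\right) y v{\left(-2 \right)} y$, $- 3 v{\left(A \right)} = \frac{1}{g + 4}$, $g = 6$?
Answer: $- \frac{78259}{5} \approx -15652.0$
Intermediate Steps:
$v{\left(A \right)} = - \frac{1}{30}$ ($v{\left(A \right)} = - \frac{1}{3 \left(6 + 4\right)} = - \frac{1}{3 \cdot 10} = \left(- \frac{1}{3}\right) \frac{1}{10} = - \frac{1}{30}$)
$S{\left(y \right)} = - \frac{y^{2}}{10}$ ($S{\left(y \right)} = \left(-3 + 6\right) y \left(- \frac{1}{30}\right) y = 3 y \left(- \frac{1}{30}\right) y = - \frac{y}{10} y = - \frac{y^{2}}{10}$)
$L{\left(o \right)} = \frac{6 o^{2}}{5}$ ($L{\left(o \right)} = - \frac{o^{2}}{10} \left(-6\right) 2 = \frac{3 o^{2}}{5} \cdot 2 = \frac{6 o^{2}}{5}$)
$-17477 + L{\left(-39 \right)} = -17477 + \frac{6 \left(-39\right)^{2}}{5} = -17477 + \frac{6}{5} \cdot 1521 = -17477 + \frac{9126}{5} = - \frac{78259}{5}$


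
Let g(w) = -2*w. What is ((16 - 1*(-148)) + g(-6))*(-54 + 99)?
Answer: 7920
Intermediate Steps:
((16 - 1*(-148)) + g(-6))*(-54 + 99) = ((16 - 1*(-148)) - 2*(-6))*(-54 + 99) = ((16 + 148) + 12)*45 = (164 + 12)*45 = 176*45 = 7920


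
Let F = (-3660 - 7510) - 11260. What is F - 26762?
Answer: -49192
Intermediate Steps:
F = -22430 (F = -11170 - 11260 = -22430)
F - 26762 = -22430 - 26762 = -49192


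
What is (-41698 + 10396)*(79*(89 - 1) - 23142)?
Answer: 506779380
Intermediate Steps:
(-41698 + 10396)*(79*(89 - 1) - 23142) = -31302*(79*88 - 23142) = -31302*(6952 - 23142) = -31302*(-16190) = 506779380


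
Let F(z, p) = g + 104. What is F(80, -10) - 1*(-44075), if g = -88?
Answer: 44091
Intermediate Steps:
F(z, p) = 16 (F(z, p) = -88 + 104 = 16)
F(80, -10) - 1*(-44075) = 16 - 1*(-44075) = 16 + 44075 = 44091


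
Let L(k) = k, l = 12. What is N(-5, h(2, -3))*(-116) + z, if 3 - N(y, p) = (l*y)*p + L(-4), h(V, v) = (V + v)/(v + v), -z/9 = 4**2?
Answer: -2116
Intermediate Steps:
z = -144 (z = -9*4**2 = -9*16 = -144)
h(V, v) = (V + v)/(2*v) (h(V, v) = (V + v)/((2*v)) = (V + v)*(1/(2*v)) = (V + v)/(2*v))
N(y, p) = 7 - 12*p*y (N(y, p) = 3 - ((12*y)*p - 4) = 3 - (12*p*y - 4) = 3 - (-4 + 12*p*y) = 3 + (4 - 12*p*y) = 7 - 12*p*y)
N(-5, h(2, -3))*(-116) + z = (7 - 12*(1/2)*(2 - 3)/(-3)*(-5))*(-116) - 144 = (7 - 12*(1/2)*(-1/3)*(-1)*(-5))*(-116) - 144 = (7 - 12*1/6*(-5))*(-116) - 144 = (7 + 10)*(-116) - 144 = 17*(-116) - 144 = -1972 - 144 = -2116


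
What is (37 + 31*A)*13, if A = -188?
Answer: -75283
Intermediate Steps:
(37 + 31*A)*13 = (37 + 31*(-188))*13 = (37 - 5828)*13 = -5791*13 = -75283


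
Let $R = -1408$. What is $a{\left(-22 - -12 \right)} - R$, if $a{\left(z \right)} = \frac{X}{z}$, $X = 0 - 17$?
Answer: $\frac{14097}{10} \approx 1409.7$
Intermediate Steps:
$X = -17$ ($X = 0 - 17 = -17$)
$a{\left(z \right)} = - \frac{17}{z}$
$a{\left(-22 - -12 \right)} - R = - \frac{17}{-22 - -12} - -1408 = - \frac{17}{-22 + 12} + 1408 = - \frac{17}{-10} + 1408 = \left(-17\right) \left(- \frac{1}{10}\right) + 1408 = \frac{17}{10} + 1408 = \frac{14097}{10}$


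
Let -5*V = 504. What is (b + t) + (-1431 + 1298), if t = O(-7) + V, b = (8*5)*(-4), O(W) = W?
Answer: -2004/5 ≈ -400.80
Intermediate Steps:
b = -160 (b = 40*(-4) = -160)
V = -504/5 (V = -1/5*504 = -504/5 ≈ -100.80)
t = -539/5 (t = -7 - 504/5 = -539/5 ≈ -107.80)
(b + t) + (-1431 + 1298) = (-160 - 539/5) + (-1431 + 1298) = -1339/5 - 133 = -2004/5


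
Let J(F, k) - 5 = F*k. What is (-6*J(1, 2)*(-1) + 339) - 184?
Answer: 197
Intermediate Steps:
J(F, k) = 5 + F*k
(-6*J(1, 2)*(-1) + 339) - 184 = (-6*(5 + 1*2)*(-1) + 339) - 184 = (-6*(5 + 2)*(-1) + 339) - 184 = (-6*7*(-1) + 339) - 184 = (-42*(-1) + 339) - 184 = (42 + 339) - 184 = 381 - 184 = 197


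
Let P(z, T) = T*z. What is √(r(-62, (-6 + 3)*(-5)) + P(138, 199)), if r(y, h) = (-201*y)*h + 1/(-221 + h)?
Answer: √9097938706/206 ≈ 463.02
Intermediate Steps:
r(y, h) = 1/(-221 + h) - 201*h*y (r(y, h) = -201*h*y + 1/(-221 + h) = 1/(-221 + h) - 201*h*y)
√(r(-62, (-6 + 3)*(-5)) + P(138, 199)) = √((1 - 201*(-62)*((-6 + 3)*(-5))² + 44421*((-6 + 3)*(-5))*(-62))/(-221 + (-6 + 3)*(-5)) + 199*138) = √((1 - 201*(-62)*(-3*(-5))² + 44421*(-3*(-5))*(-62))/(-221 - 3*(-5)) + 27462) = √((1 - 201*(-62)*15² + 44421*15*(-62))/(-221 + 15) + 27462) = √((1 - 201*(-62)*225 - 41311530)/(-206) + 27462) = √(-(1 + 2803950 - 41311530)/206 + 27462) = √(-1/206*(-38507579) + 27462) = √(38507579/206 + 27462) = √(44164751/206) = √9097938706/206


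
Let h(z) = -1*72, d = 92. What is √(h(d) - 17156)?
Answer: 2*I*√4307 ≈ 131.26*I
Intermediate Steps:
h(z) = -72
√(h(d) - 17156) = √(-72 - 17156) = √(-17228) = 2*I*√4307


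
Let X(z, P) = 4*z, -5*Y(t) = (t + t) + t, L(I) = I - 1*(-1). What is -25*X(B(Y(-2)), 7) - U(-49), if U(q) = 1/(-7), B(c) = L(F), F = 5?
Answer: -4199/7 ≈ -599.86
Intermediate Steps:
L(I) = 1 + I (L(I) = I + 1 = 1 + I)
Y(t) = -3*t/5 (Y(t) = -((t + t) + t)/5 = -(2*t + t)/5 = -3*t/5)
B(c) = 6 (B(c) = 1 + 5 = 6)
U(q) = -1/7
-25*X(B(Y(-2)), 7) - U(-49) = -100*6 - 1*(-1/7) = -25*24 + 1/7 = -600 + 1/7 = -4199/7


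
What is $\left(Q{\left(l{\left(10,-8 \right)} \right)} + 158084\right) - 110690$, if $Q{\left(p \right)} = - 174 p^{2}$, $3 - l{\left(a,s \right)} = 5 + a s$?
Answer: $-1011222$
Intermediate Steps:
$l{\left(a,s \right)} = -2 - a s$ ($l{\left(a,s \right)} = 3 - \left(5 + a s\right) = -2 - a s$)
$\left(Q{\left(l{\left(10,-8 \right)} \right)} + 158084\right) - 110690 = \left(- 174 \left(-2 - 10 \left(-8\right)\right)^{2} + 158084\right) - 110690 = \left(- 174 \left(-2 + 80\right)^{2} + 158084\right) - 110690 = \left(- 174 \cdot 78^{2} + 158084\right) - 110690 = \left(\left(-174\right) 6084 + 158084\right) - 110690 = \left(-1058616 + 158084\right) - 110690 = -900532 - 110690 = -1011222$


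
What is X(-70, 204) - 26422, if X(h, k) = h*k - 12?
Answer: -40714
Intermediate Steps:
X(h, k) = -12 + h*k
X(-70, 204) - 26422 = (-12 - 70*204) - 26422 = (-12 - 14280) - 26422 = -14292 - 26422 = -40714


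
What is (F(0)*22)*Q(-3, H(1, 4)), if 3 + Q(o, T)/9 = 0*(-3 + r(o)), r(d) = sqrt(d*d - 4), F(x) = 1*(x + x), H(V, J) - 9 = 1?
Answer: 0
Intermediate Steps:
H(V, J) = 10 (H(V, J) = 9 + 1 = 10)
F(x) = 2*x (F(x) = 1*(2*x) = 2*x)
r(d) = sqrt(-4 + d**2) (r(d) = sqrt(d**2 - 4) = sqrt(-4 + d**2))
Q(o, T) = -27 (Q(o, T) = -27 + 9*(0*(-3 + sqrt(-4 + o**2))) = -27 + 9*0 = -27 + 0 = -27)
(F(0)*22)*Q(-3, H(1, 4)) = ((2*0)*22)*(-27) = (0*22)*(-27) = 0*(-27) = 0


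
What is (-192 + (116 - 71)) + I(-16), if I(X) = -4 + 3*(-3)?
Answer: -160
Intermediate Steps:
I(X) = -13 (I(X) = -4 - 9 = -13)
(-192 + (116 - 71)) + I(-16) = (-192 + (116 - 71)) - 13 = (-192 + 45) - 13 = -147 - 13 = -160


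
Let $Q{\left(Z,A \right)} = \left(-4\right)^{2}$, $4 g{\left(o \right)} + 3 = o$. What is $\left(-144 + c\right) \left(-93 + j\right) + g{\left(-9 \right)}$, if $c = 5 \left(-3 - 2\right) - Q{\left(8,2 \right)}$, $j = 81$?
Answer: $2217$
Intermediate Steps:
$g{\left(o \right)} = - \frac{3}{4} + \frac{o}{4}$
$Q{\left(Z,A \right)} = 16$
$c = -41$ ($c = 5 \left(-3 - 2\right) - 16 = 5 \left(-5\right) - 16 = -25 - 16 = -41$)
$\left(-144 + c\right) \left(-93 + j\right) + g{\left(-9 \right)} = \left(-144 - 41\right) \left(-93 + 81\right) + \left(- \frac{3}{4} + \frac{1}{4} \left(-9\right)\right) = \left(-185\right) \left(-12\right) - 3 = 2220 - 3 = 2217$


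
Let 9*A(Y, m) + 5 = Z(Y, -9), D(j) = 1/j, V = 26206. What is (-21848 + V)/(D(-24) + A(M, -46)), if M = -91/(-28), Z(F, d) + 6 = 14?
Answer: 104592/7 ≈ 14942.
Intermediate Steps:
Z(F, d) = 8 (Z(F, d) = -6 + 14 = 8)
M = 13/4 (M = -91*(-1/28) = 13/4 ≈ 3.2500)
A(Y, m) = 1/3 (A(Y, m) = -5/9 + (1/9)*8 = -5/9 + 8/9 = 1/3)
(-21848 + V)/(D(-24) + A(M, -46)) = (-21848 + 26206)/(1/(-24) + 1/3) = 4358/(-1/24 + 1/3) = 4358/(7/24) = 4358*(24/7) = 104592/7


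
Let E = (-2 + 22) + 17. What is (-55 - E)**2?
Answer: 8464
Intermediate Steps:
E = 37 (E = 20 + 17 = 37)
(-55 - E)**2 = (-55 - 1*37)**2 = (-55 - 37)**2 = (-92)**2 = 8464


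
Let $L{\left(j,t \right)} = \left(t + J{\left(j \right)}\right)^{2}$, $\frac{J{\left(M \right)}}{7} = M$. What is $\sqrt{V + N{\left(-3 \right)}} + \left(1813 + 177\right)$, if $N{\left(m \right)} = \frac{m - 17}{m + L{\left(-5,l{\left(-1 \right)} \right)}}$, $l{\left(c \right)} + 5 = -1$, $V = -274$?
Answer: $1990 + \frac{6 i \sqrt{5357854}}{839} \approx 1990.0 + 16.553 i$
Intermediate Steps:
$l{\left(c \right)} = -6$ ($l{\left(c \right)} = -5 - 1 = -6$)
$J{\left(M \right)} = 7 M$
$L{\left(j,t \right)} = \left(t + 7 j\right)^{2}$
$N{\left(m \right)} = \frac{-17 + m}{1681 + m}$ ($N{\left(m \right)} = \frac{m - 17}{m + \left(-6 + 7 \left(-5\right)\right)^{2}} = \frac{-17 + m}{m + \left(-6 - 35\right)^{2}} = \frac{-17 + m}{m + \left(-41\right)^{2}} = \frac{-17 + m}{m + 1681} = \frac{-17 + m}{1681 + m}$)
$\sqrt{V + N{\left(-3 \right)}} + \left(1813 + 177\right) = \sqrt{-274 + \frac{-17 - 3}{1681 - 3}} + \left(1813 + 177\right) = \sqrt{-274 + \frac{1}{1678} \left(-20\right)} + 1990 = \sqrt{-274 - \frac{10}{839}} + 1990 = \sqrt{- \frac{229896}{839}} + 1990 = \frac{6 i \sqrt{5357854}}{839} + 1990 = 1990 + \frac{6 i \sqrt{5357854}}{839}$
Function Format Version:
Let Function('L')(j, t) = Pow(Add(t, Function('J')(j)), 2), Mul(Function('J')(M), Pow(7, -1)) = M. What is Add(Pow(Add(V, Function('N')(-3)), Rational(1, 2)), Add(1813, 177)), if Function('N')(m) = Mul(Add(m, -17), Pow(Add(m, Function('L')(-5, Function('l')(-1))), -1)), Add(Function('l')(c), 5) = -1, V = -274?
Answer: Add(1990, Mul(Rational(6, 839), I, Pow(5357854, Rational(1, 2)))) ≈ Add(1990.0, Mul(16.553, I))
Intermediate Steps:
Function('l')(c) = -6 (Function('l')(c) = Add(-5, -1) = -6)
Function('J')(M) = Mul(7, M)
Function('L')(j, t) = Pow(Add(t, Mul(7, j)), 2)
Function('N')(m) = Mul(Pow(Add(1681, m), -1), Add(-17, m)) (Function('N')(m) = Mul(Add(m, -17), Pow(Add(m, Pow(Add(-6, Mul(7, -5)), 2)), -1)) = Mul(Add(-17, m), Pow(Add(m, Pow(Add(-6, -35), 2)), -1)) = Mul(Add(-17, m), Pow(Add(m, Pow(-41, 2)), -1)) = Mul(Add(-17, m), Pow(Add(m, 1681), -1)) = Mul(Add(-17, m), Pow(Add(1681, m), -1)) = Mul(Pow(Add(1681, m), -1), Add(-17, m)))
Add(Pow(Add(V, Function('N')(-3)), Rational(1, 2)), Add(1813, 177)) = Add(Pow(Add(-274, Mul(Pow(Add(1681, -3), -1), Add(-17, -3))), Rational(1, 2)), Add(1813, 177)) = Add(Pow(Add(-274, Mul(Pow(1678, -1), -20)), Rational(1, 2)), 1990) = Add(Pow(Add(-274, Mul(Rational(1, 1678), -20)), Rational(1, 2)), 1990) = Add(Pow(Add(-274, Rational(-10, 839)), Rational(1, 2)), 1990) = Add(Pow(Rational(-229896, 839), Rational(1, 2)), 1990) = Add(Mul(Rational(6, 839), I, Pow(5357854, Rational(1, 2))), 1990) = Add(1990, Mul(Rational(6, 839), I, Pow(5357854, Rational(1, 2))))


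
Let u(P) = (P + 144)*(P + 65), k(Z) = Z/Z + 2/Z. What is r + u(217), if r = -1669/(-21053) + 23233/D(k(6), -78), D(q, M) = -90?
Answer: 192402401401/1894770 ≈ 1.0154e+5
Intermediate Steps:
k(Z) = 1 + 2/Z
u(P) = (65 + P)*(144 + P) (u(P) = (144 + P)*(65 + P) = (65 + P)*(144 + P))
r = -488974139/1894770 (r = -1669/(-21053) + 23233/(-90) = -1669*(-1/21053) + 23233*(-1/90) = 1669/21053 - 23233/90 = -488974139/1894770 ≈ -258.06)
r + u(217) = -488974139/1894770 + (9360 + 217² + 209*217) = -488974139/1894770 + (9360 + 47089 + 45353) = -488974139/1894770 + 101802 = 192402401401/1894770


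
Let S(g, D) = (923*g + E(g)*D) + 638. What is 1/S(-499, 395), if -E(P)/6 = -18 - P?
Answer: -1/1599909 ≈ -6.2504e-7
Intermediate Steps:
E(P) = 108 + 6*P (E(P) = -6*(-18 - P) = 108 + 6*P)
S(g, D) = 638 + 923*g + D*(108 + 6*g) (S(g, D) = (923*g + (108 + 6*g)*D) + 638 = (923*g + D*(108 + 6*g)) + 638 = 638 + 923*g + D*(108 + 6*g))
1/S(-499, 395) = 1/(638 + 923*(-499) + 6*395*(18 - 499)) = 1/(638 - 460577 + 6*395*(-481)) = 1/(638 - 460577 - 1139970) = 1/(-1599909) = -1/1599909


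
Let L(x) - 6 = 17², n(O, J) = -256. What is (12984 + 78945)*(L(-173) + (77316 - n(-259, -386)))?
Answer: 7158235443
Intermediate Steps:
L(x) = 295 (L(x) = 6 + 17² = 6 + 289 = 295)
(12984 + 78945)*(L(-173) + (77316 - n(-259, -386))) = (12984 + 78945)*(295 + (77316 - 1*(-256))) = 91929*(295 + (77316 + 256)) = 91929*(295 + 77572) = 91929*77867 = 7158235443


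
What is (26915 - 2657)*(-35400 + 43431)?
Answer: 194815998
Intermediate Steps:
(26915 - 2657)*(-35400 + 43431) = 24258*8031 = 194815998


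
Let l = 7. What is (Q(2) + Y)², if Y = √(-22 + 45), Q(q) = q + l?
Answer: (9 + √23)² ≈ 190.32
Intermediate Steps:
Q(q) = 7 + q (Q(q) = q + 7 = 7 + q)
Y = √23 ≈ 4.7958
(Q(2) + Y)² = ((7 + 2) + √23)² = (9 + √23)²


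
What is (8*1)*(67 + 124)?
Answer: 1528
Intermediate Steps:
(8*1)*(67 + 124) = 8*191 = 1528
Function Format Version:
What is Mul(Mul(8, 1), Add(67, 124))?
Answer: 1528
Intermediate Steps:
Mul(Mul(8, 1), Add(67, 124)) = Mul(8, 191) = 1528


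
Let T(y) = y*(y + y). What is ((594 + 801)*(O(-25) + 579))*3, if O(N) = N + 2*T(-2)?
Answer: 2385450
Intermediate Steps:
T(y) = 2*y**2 (T(y) = y*(2*y) = 2*y**2)
O(N) = 16 + N (O(N) = N + 2*(2*(-2)**2) = N + 2*(2*4) = N + 2*8 = N + 16 = 16 + N)
((594 + 801)*(O(-25) + 579))*3 = ((594 + 801)*((16 - 25) + 579))*3 = (1395*(-9 + 579))*3 = (1395*570)*3 = 795150*3 = 2385450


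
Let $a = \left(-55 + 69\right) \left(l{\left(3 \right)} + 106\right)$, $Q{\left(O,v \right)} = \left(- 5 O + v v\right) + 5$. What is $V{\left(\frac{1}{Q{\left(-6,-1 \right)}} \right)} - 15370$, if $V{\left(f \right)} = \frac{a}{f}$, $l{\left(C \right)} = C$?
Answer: $39566$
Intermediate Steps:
$Q{\left(O,v \right)} = 5 + v^{2} - 5 O$ ($Q{\left(O,v \right)} = \left(- 5 O + v^{2}\right) + 5 = \left(v^{2} - 5 O\right) + 5 = 5 + v^{2} - 5 O$)
$a = 1526$ ($a = \left(-55 + 69\right) \left(3 + 106\right) = 14 \cdot 109 = 1526$)
$V{\left(f \right)} = \frac{1526}{f}$
$V{\left(\frac{1}{Q{\left(-6,-1 \right)}} \right)} - 15370 = \frac{1526}{\frac{1}{5 + \left(-1\right)^{2} - -30}} - 15370 = \frac{1526}{\frac{1}{5 + 1 + 30}} - 15370 = \frac{1526}{\frac{1}{36}} - 15370 = 1526 \frac{1}{\frac{1}{36}} - 15370 = 1526 \cdot 36 - 15370 = 54936 - 15370 = 39566$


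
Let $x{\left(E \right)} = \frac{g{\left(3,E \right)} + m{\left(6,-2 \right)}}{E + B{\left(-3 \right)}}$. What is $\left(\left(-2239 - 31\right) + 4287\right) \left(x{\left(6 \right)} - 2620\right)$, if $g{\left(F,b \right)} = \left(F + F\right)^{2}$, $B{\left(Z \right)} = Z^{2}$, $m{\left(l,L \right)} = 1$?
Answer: $- \frac{79193471}{15} \approx -5.2796 \cdot 10^{6}$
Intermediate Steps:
$g{\left(F,b \right)} = 4 F^{2}$ ($g{\left(F,b \right)} = \left(2 F\right)^{2} = 4 F^{2}$)
$x{\left(E \right)} = \frac{37}{9 + E}$ ($x{\left(E \right)} = \frac{4 \cdot 3^{2} + 1}{E + \left(-3\right)^{2}} = \frac{4 \cdot 9 + 1}{E + 9} = \frac{36 + 1}{9 + E} = \frac{37}{9 + E}$)
$\left(\left(-2239 - 31\right) + 4287\right) \left(x{\left(6 \right)} - 2620\right) = \left(\left(-2239 - 31\right) + 4287\right) \left(\frac{37}{9 + 6} - 2620\right) = \left(-2270 + 4287\right) \left(\frac{37}{15} - 2620\right) = 2017 \left(37 \cdot \frac{1}{15} - 2620\right) = 2017 \left(\frac{37}{15} - 2620\right) = 2017 \left(- \frac{39263}{15}\right) = - \frac{79193471}{15}$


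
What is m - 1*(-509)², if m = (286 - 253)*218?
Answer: -251887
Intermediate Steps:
m = 7194 (m = 33*218 = 7194)
m - 1*(-509)² = 7194 - 1*(-509)² = 7194 - 1*259081 = 7194 - 259081 = -251887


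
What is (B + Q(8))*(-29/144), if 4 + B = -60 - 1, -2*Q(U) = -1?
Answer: 1247/96 ≈ 12.990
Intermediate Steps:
Q(U) = ½ (Q(U) = -½*(-1) = ½)
B = -65 (B = -4 + (-60 - 1) = -4 - 61 = -65)
(B + Q(8))*(-29/144) = (-65 + ½)*(-29/144) = -(-3741)/(2*144) = -129/2*(-29/144) = 1247/96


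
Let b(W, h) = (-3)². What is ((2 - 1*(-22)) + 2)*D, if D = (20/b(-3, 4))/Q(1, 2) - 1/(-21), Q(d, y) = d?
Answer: 3718/63 ≈ 59.016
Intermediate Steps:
b(W, h) = 9
D = 143/63 (D = (20/9)/1 - 1/(-21) = (20*(⅑))*1 - 1*(-1/21) = (20/9)*1 + 1/21 = 20/9 + 1/21 = 143/63 ≈ 2.2698)
((2 - 1*(-22)) + 2)*D = ((2 - 1*(-22)) + 2)*(143/63) = ((2 + 22) + 2)*(143/63) = (24 + 2)*(143/63) = 26*(143/63) = 3718/63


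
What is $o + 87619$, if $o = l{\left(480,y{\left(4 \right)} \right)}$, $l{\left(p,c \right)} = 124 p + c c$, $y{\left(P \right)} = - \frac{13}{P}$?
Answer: $\frac{2354393}{16} \approx 1.4715 \cdot 10^{5}$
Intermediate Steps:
$l{\left(p,c \right)} = c^{2} + 124 p$ ($l{\left(p,c \right)} = 124 p + c^{2} = c^{2} + 124 p$)
$o = \frac{952489}{16}$ ($o = \left(- \frac{13}{4}\right)^{2} + 124 \cdot 480 = \left(\left(-13\right) \frac{1}{4}\right)^{2} + 59520 = \left(- \frac{13}{4}\right)^{2} + 59520 = \frac{169}{16} + 59520 = \frac{952489}{16} \approx 59531.0$)
$o + 87619 = \frac{952489}{16} + 87619 = \frac{2354393}{16}$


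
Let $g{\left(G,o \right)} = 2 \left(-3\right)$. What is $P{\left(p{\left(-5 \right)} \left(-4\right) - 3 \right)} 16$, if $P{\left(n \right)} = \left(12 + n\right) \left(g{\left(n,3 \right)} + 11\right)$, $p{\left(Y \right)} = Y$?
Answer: $2320$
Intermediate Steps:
$g{\left(G,o \right)} = -6$
$P{\left(n \right)} = 60 + 5 n$ ($P{\left(n \right)} = \left(12 + n\right) \left(-6 + 11\right) = \left(12 + n\right) 5 = 60 + 5 n$)
$P{\left(p{\left(-5 \right)} \left(-4\right) - 3 \right)} 16 = \left(60 + 5 \left(\left(-5\right) \left(-4\right) - 3\right)\right) 16 = \left(60 + 5 \left(20 - 3\right)\right) 16 = \left(60 + 5 \cdot 17\right) 16 = \left(60 + 85\right) 16 = 145 \cdot 16 = 2320$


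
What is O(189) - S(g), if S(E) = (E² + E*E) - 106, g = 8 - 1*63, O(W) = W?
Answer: -5755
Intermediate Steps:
g = -55 (g = 8 - 63 = -55)
S(E) = -106 + 2*E² (S(E) = (E² + E²) - 106 = 2*E² - 106 = -106 + 2*E²)
O(189) - S(g) = 189 - (-106 + 2*(-55)²) = 189 - (-106 + 2*3025) = 189 - (-106 + 6050) = 189 - 1*5944 = 189 - 5944 = -5755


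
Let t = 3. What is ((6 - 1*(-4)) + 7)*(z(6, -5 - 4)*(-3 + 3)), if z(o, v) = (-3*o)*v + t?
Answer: 0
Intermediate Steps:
z(o, v) = 3 - 3*o*v (z(o, v) = (-3*o)*v + 3 = -3*o*v + 3 = 3 - 3*o*v)
((6 - 1*(-4)) + 7)*(z(6, -5 - 4)*(-3 + 3)) = ((6 - 1*(-4)) + 7)*((3 - 3*6*(-5 - 4))*(-3 + 3)) = ((6 + 4) + 7)*((3 - 3*6*(-9))*0) = (10 + 7)*((3 + 162)*0) = 17*(165*0) = 17*0 = 0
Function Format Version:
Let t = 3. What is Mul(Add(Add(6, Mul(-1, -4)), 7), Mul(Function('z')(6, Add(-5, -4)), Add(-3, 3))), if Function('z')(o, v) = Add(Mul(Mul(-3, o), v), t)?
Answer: 0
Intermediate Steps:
Function('z')(o, v) = Add(3, Mul(-3, o, v)) (Function('z')(o, v) = Add(Mul(Mul(-3, o), v), 3) = Add(Mul(-3, o, v), 3) = Add(3, Mul(-3, o, v)))
Mul(Add(Add(6, Mul(-1, -4)), 7), Mul(Function('z')(6, Add(-5, -4)), Add(-3, 3))) = Mul(Add(Add(6, Mul(-1, -4)), 7), Mul(Add(3, Mul(-3, 6, Add(-5, -4))), Add(-3, 3))) = Mul(Add(Add(6, 4), 7), Mul(Add(3, Mul(-3, 6, -9)), 0)) = Mul(Add(10, 7), Mul(Add(3, 162), 0)) = Mul(17, Mul(165, 0)) = Mul(17, 0) = 0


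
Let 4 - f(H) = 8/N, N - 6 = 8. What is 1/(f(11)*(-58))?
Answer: -7/1392 ≈ -0.0050287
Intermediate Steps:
N = 14 (N = 6 + 8 = 14)
f(H) = 24/7 (f(H) = 4 - 8/14 = 4 - 1*4/7 = 4 - 4/7 = 24/7)
1/(f(11)*(-58)) = 1/((24/7)*(-58)) = 1/(-1392/7) = -7/1392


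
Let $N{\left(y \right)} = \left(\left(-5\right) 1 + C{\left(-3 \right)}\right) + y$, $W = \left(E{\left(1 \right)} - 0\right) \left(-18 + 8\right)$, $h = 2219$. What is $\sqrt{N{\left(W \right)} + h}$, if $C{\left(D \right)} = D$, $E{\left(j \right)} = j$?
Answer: $\sqrt{2201} \approx 46.915$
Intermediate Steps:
$W = -10$ ($W = \left(1 - 0\right) \left(-18 + 8\right) = \left(1 + 0\right) \left(-10\right) = 1 \left(-10\right) = -10$)
$N{\left(y \right)} = -8 + y$ ($N{\left(y \right)} = \left(\left(-5\right) 1 - 3\right) + y = \left(-5 - 3\right) + y = -8 + y$)
$\sqrt{N{\left(W \right)} + h} = \sqrt{\left(-8 - 10\right) + 2219} = \sqrt{-18 + 2219} = \sqrt{2201}$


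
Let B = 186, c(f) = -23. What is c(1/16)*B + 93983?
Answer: 89705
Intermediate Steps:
c(1/16)*B + 93983 = -23*186 + 93983 = -4278 + 93983 = 89705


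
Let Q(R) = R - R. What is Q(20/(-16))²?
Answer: 0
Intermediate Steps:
Q(R) = 0
Q(20/(-16))² = 0² = 0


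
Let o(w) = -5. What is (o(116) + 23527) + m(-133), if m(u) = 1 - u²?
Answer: 5834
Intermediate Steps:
(o(116) + 23527) + m(-133) = (-5 + 23527) + (1 - 1*(-133)²) = 23522 + (1 - 1*17689) = 23522 + (1 - 17689) = 23522 - 17688 = 5834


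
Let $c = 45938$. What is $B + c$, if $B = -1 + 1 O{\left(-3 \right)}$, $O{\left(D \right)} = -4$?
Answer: $45933$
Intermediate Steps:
$B = -5$ ($B = -1 + 1 \left(-4\right) = -1 - 4 = -5$)
$B + c = -5 + 45938 = 45933$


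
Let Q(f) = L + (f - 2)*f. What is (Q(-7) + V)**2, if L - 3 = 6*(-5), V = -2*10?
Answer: 256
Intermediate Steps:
V = -20
L = -27 (L = 3 + 6*(-5) = 3 - 30 = -27)
Q(f) = -27 + f*(-2 + f) (Q(f) = -27 + (f - 2)*f = -27 + (-2 + f)*f = -27 + f*(-2 + f))
(Q(-7) + V)**2 = ((-27 + (-7)**2 - 2*(-7)) - 20)**2 = ((-27 + 49 + 14) - 20)**2 = (36 - 20)**2 = 16**2 = 256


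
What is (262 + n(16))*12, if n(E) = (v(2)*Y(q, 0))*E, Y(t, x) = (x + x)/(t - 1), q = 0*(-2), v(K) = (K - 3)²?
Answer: 3144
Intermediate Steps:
v(K) = (-3 + K)²
q = 0
Y(t, x) = 2*x/(-1 + t) (Y(t, x) = (2*x)/(-1 + t) = 2*x/(-1 + t))
n(E) = 0 (n(E) = ((-3 + 2)²*(2*0/(-1 + 0)))*E = ((-1)²*(2*0/(-1)))*E = (1*(2*0*(-1)))*E = (1*0)*E = 0*E = 0)
(262 + n(16))*12 = (262 + 0)*12 = 262*12 = 3144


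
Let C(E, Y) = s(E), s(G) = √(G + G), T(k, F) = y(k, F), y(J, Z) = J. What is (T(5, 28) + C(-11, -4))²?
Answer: (5 + I*√22)² ≈ 3.0 + 46.904*I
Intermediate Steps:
T(k, F) = k
s(G) = √2*√G (s(G) = √(2*G) = √2*√G)
C(E, Y) = √2*√E
(T(5, 28) + C(-11, -4))² = (5 + √2*√(-11))² = (5 + √2*(I*√11))² = (5 + I*√22)²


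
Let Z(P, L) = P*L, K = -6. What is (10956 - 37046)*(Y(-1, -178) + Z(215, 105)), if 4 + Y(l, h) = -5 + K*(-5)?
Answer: -589529640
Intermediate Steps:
Z(P, L) = L*P
Y(l, h) = 21 (Y(l, h) = -4 + (-5 - 6*(-5)) = -4 + (-5 + 30) = -4 + 25 = 21)
(10956 - 37046)*(Y(-1, -178) + Z(215, 105)) = (10956 - 37046)*(21 + 105*215) = -26090*(21 + 22575) = -26090*22596 = -589529640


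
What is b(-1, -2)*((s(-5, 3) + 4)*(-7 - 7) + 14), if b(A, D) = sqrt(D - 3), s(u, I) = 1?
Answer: -56*I*sqrt(5) ≈ -125.22*I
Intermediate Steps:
b(A, D) = sqrt(-3 + D)
b(-1, -2)*((s(-5, 3) + 4)*(-7 - 7) + 14) = sqrt(-3 - 2)*((1 + 4)*(-7 - 7) + 14) = sqrt(-5)*(5*(-14) + 14) = (I*sqrt(5))*(-70 + 14) = (I*sqrt(5))*(-56) = -56*I*sqrt(5)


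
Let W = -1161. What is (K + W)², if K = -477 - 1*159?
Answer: 3229209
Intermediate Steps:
K = -636 (K = -477 - 159 = -636)
(K + W)² = (-636 - 1161)² = (-1797)² = 3229209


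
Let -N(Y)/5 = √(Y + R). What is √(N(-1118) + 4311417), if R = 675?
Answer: √(4311417 - 5*I*√443) ≈ 2076.4 - 0.03*I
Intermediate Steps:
N(Y) = -5*√(675 + Y) (N(Y) = -5*√(Y + 675) = -5*√(675 + Y))
√(N(-1118) + 4311417) = √(-5*√(675 - 1118) + 4311417) = √(-5*I*√443 + 4311417) = √(4311417 - 5*I*√443)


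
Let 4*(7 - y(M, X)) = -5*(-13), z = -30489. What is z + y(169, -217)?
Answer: -121993/4 ≈ -30498.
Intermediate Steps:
y(M, X) = -37/4 (y(M, X) = 7 - (-5)*(-13)/4 = 7 - 1/4*65 = 7 - 65/4 = -37/4)
z + y(169, -217) = -30489 - 37/4 = -121993/4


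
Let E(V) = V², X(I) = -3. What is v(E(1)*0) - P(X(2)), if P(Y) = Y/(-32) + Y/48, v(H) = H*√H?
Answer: -1/32 ≈ -0.031250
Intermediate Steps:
v(H) = H^(3/2)
P(Y) = -Y/96 (P(Y) = Y*(-1/32) + Y*(1/48) = -Y/32 + Y/48 = -Y/96)
v(E(1)*0) - P(X(2)) = (1²*0)^(3/2) - (-1)*(-3)/96 = (1*0)^(3/2) - 1*1/32 = 0^(3/2) - 1/32 = 0 - 1/32 = -1/32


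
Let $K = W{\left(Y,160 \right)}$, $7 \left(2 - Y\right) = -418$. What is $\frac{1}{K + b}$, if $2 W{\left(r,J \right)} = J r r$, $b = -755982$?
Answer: $- \frac{49}{22113198} \approx -2.2159 \cdot 10^{-6}$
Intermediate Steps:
$Y = \frac{432}{7}$ ($Y = 2 - - \frac{418}{7} = 2 + \frac{418}{7} = \frac{432}{7} \approx 61.714$)
$W{\left(r,J \right)} = \frac{J r^{2}}{2}$ ($W{\left(r,J \right)} = \frac{J r r}{2} = \frac{J r^{2}}{2}$)
$K = \frac{14929920}{49}$ ($K = \frac{1}{2} \cdot 160 \left(\frac{432}{7}\right)^{2} = \frac{1}{2} \cdot 160 \cdot \frac{186624}{49} = \frac{14929920}{49} \approx 3.0469 \cdot 10^{5}$)
$\frac{1}{K + b} = \frac{1}{\frac{14929920}{49} - 755982} = \frac{1}{- \frac{22113198}{49}} = - \frac{49}{22113198}$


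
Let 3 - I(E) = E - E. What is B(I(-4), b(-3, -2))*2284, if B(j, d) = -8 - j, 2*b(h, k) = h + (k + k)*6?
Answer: -25124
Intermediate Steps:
I(E) = 3 (I(E) = 3 - (E - E) = 3 - 1*0 = 3 + 0 = 3)
b(h, k) = h/2 + 6*k (b(h, k) = (h + (k + k)*6)/2 = (h + (2*k)*6)/2 = (h + 12*k)/2 = h/2 + 6*k)
B(I(-4), b(-3, -2))*2284 = (-8 - 1*3)*2284 = (-8 - 3)*2284 = -11*2284 = -25124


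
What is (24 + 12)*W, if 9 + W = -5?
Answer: -504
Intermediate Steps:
W = -14 (W = -9 - 5 = -14)
(24 + 12)*W = (24 + 12)*(-14) = 36*(-14) = -504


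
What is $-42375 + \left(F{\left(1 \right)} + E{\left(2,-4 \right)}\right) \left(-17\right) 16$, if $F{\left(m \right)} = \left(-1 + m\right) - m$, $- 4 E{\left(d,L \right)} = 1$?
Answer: $-42035$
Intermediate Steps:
$E{\left(d,L \right)} = - \frac{1}{4}$ ($E{\left(d,L \right)} = \left(- \frac{1}{4}\right) 1 = - \frac{1}{4}$)
$F{\left(m \right)} = -1$
$-42375 + \left(F{\left(1 \right)} + E{\left(2,-4 \right)}\right) \left(-17\right) 16 = -42375 + \left(-1 - \frac{1}{4}\right) \left(-17\right) 16 = -42375 + \left(- \frac{5}{4}\right) \left(-17\right) 16 = -42375 + \frac{85}{4} \cdot 16 = -42375 + 340 = -42035$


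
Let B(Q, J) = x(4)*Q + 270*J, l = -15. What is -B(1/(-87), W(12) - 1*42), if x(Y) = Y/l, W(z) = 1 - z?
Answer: 18674546/1305 ≈ 14310.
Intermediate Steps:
x(Y) = -Y/15 (x(Y) = Y/(-15) = Y*(-1/15) = -Y/15)
B(Q, J) = 270*J - 4*Q/15 (B(Q, J) = (-1/15*4)*Q + 270*J = -4*Q/15 + 270*J = 270*J - 4*Q/15)
-B(1/(-87), W(12) - 1*42) = -(270*((1 - 1*12) - 1*42) - 4/15/(-87)) = -(270*((1 - 12) - 42) - 4/15*(-1/87)) = -(270*(-11 - 42) + 4/1305) = -(270*(-53) + 4/1305) = -(-14310 + 4/1305) = -1*(-18674546/1305) = 18674546/1305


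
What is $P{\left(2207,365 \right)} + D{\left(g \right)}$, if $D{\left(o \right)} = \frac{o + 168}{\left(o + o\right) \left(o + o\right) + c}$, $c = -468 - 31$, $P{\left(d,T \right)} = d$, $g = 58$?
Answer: $\frac{28596325}{12957} \approx 2207.0$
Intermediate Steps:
$c = -499$
$D{\left(o \right)} = \frac{168 + o}{-499 + 4 o^{2}}$ ($D{\left(o \right)} = \frac{o + 168}{\left(o + o\right) \left(o + o\right) - 499} = \frac{168 + o}{2 o 2 o - 499} = \frac{168 + o}{4 o^{2} - 499} = \frac{168 + o}{-499 + 4 o^{2}}$)
$P{\left(2207,365 \right)} + D{\left(g \right)} = 2207 + \frac{168 + 58}{-499 + 4 \cdot 58^{2}} = 2207 + \frac{1}{-499 + 4 \cdot 3364} \cdot 226 = 2207 + \frac{1}{-499 + 13456} \cdot 226 = 2207 + \frac{1}{12957} \cdot 226 = 2207 + \frac{226}{12957} = \frac{28596325}{12957}$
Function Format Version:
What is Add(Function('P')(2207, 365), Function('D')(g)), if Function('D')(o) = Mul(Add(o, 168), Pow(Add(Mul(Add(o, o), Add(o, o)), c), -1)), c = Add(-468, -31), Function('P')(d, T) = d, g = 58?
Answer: Rational(28596325, 12957) ≈ 2207.0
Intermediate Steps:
c = -499
Function('D')(o) = Mul(Pow(Add(-499, Mul(4, Pow(o, 2))), -1), Add(168, o)) (Function('D')(o) = Mul(Add(o, 168), Pow(Add(Mul(Add(o, o), Add(o, o)), -499), -1)) = Mul(Add(168, o), Pow(Add(Mul(Mul(2, o), Mul(2, o)), -499), -1)) = Mul(Add(168, o), Pow(Add(Mul(4, Pow(o, 2)), -499), -1)) = Mul(Add(168, o), Pow(Add(-499, Mul(4, Pow(o, 2))), -1)) = Mul(Pow(Add(-499, Mul(4, Pow(o, 2))), -1), Add(168, o)))
Add(Function('P')(2207, 365), Function('D')(g)) = Add(2207, Mul(Pow(Add(-499, Mul(4, Pow(58, 2))), -1), Add(168, 58))) = Add(2207, Mul(Pow(Add(-499, Mul(4, 3364)), -1), 226)) = Add(2207, Mul(Pow(Add(-499, 13456), -1), 226)) = Add(2207, Mul(Pow(12957, -1), 226)) = Add(2207, Mul(Rational(1, 12957), 226)) = Add(2207, Rational(226, 12957)) = Rational(28596325, 12957)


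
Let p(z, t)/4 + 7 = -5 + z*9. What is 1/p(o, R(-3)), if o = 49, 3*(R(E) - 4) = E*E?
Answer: 1/1716 ≈ 0.00058275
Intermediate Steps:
R(E) = 4 + E²/3 (R(E) = 4 + (E*E)/3 = 4 + E²/3)
p(z, t) = -48 + 36*z (p(z, t) = -28 + 4*(-5 + z*9) = -28 + 4*(-5 + 9*z) = -28 + (-20 + 36*z) = -48 + 36*z)
1/p(o, R(-3)) = 1/(-48 + 36*49) = 1/(-48 + 1764) = 1/1716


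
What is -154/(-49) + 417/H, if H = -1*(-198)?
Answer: 2425/462 ≈ 5.2489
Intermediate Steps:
H = 198
-154/(-49) + 417/H = -154/(-49) + 417/198 = -154*(-1/49) + 417*(1/198) = 22/7 + 139/66 = 2425/462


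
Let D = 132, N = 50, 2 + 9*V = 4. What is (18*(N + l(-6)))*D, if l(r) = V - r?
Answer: 133584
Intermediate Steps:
V = 2/9 (V = -2/9 + (⅑)*4 = -2/9 + 4/9 = 2/9 ≈ 0.22222)
l(r) = 2/9 - r
(18*(N + l(-6)))*D = (18*(50 + (2/9 - 1*(-6))))*132 = (18*(50 + (2/9 + 6)))*132 = (18*(50 + 56/9))*132 = (18*(506/9))*132 = 1012*132 = 133584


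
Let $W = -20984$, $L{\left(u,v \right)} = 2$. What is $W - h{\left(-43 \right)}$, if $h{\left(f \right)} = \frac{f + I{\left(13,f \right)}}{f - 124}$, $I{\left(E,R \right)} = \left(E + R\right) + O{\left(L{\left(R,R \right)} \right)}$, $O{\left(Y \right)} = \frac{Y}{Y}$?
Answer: $- \frac{3504400}{167} \approx -20984.0$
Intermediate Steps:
$O{\left(Y \right)} = 1$
$I{\left(E,R \right)} = 1 + E + R$ ($I{\left(E,R \right)} = \left(E + R\right) + 1 = 1 + E + R$)
$h{\left(f \right)} = \frac{14 + 2 f}{-124 + f}$ ($h{\left(f \right)} = \frac{f + \left(1 + 13 + f\right)}{f - 124} = \frac{f + \left(14 + f\right)}{-124 + f} = \frac{14 + 2 f}{-124 + f}$)
$W - h{\left(-43 \right)} = -20984 - \frac{2 \left(7 - 43\right)}{-124 - 43} = -20984 - 2 \frac{1}{-167} \left(-36\right) = -20984 - 2 \left(- \frac{1}{167}\right) \left(-36\right) = -20984 - \frac{72}{167} = - \frac{3504400}{167}$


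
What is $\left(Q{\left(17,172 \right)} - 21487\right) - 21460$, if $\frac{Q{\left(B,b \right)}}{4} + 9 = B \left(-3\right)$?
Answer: $-43187$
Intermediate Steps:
$Q{\left(B,b \right)} = -36 - 12 B$ ($Q{\left(B,b \right)} = -36 + 4 B \left(-3\right) = -36 + 4 \left(- 3 B\right) = -36 - 12 B$)
$\left(Q{\left(17,172 \right)} - 21487\right) - 21460 = \left(\left(-36 - 204\right) - 21487\right) - 21460 = \left(-240 - 21487\right) - 21460 = -21727 - 21460 = -43187$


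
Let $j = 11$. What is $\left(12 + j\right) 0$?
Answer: $0$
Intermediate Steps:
$\left(12 + j\right) 0 = \left(12 + 11\right) 0 = 23 \cdot 0 = 0$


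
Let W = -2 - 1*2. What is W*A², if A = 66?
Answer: -17424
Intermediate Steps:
W = -4 (W = -2 - 2 = -4)
W*A² = -4*66² = -4*4356 = -17424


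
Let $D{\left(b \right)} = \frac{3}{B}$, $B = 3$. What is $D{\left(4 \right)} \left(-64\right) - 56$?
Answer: $-120$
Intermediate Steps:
$D{\left(b \right)} = 1$ ($D{\left(b \right)} = \frac{3}{3} = 3 \cdot \frac{1}{3} = 1$)
$D{\left(4 \right)} \left(-64\right) - 56 = 1 \left(-64\right) - 56 = -64 - 56 = -120$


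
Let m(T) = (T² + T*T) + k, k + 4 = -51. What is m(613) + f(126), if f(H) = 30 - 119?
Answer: 751394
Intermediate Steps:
k = -55 (k = -4 - 51 = -55)
f(H) = -89
m(T) = -55 + 2*T² (m(T) = (T² + T*T) - 55 = (T² + T²) - 55 = 2*T² - 55 = -55 + 2*T²)
m(613) + f(126) = (-55 + 2*613²) - 89 = (-55 + 2*375769) - 89 = (-55 + 751538) - 89 = 751483 - 89 = 751394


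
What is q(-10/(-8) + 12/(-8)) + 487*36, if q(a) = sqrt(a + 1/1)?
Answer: 17532 + sqrt(3)/2 ≈ 17533.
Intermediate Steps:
q(a) = sqrt(1 + a) (q(a) = sqrt(a + 1) = sqrt(1 + a))
q(-10/(-8) + 12/(-8)) + 487*36 = sqrt(1 + (-10/(-8) + 12/(-8))) + 487*36 = sqrt(1 + (-10*(-1/8) + 12*(-1/8))) + 17532 = sqrt(1 + (5/4 - 3/2)) + 17532 = sqrt(1 - 1/4) + 17532 = sqrt(3/4) + 17532 = sqrt(3)/2 + 17532 = 17532 + sqrt(3)/2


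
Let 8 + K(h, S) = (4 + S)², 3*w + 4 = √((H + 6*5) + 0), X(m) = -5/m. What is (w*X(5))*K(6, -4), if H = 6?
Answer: 16/3 ≈ 5.3333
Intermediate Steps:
w = ⅔ (w = -4/3 + √((6 + 6*5) + 0)/3 = -4/3 + √((6 + 30) + 0)/3 = -4/3 + √(36 + 0)/3 = -4/3 + √36/3 = -4/3 + (⅓)*6 = -4/3 + 2 = ⅔ ≈ 0.66667)
K(h, S) = -8 + (4 + S)²
(w*X(5))*K(6, -4) = (2*(-5/5)/3)*(-8 + (4 - 4)²) = (2*(-5*⅕)/3)*(-8 + 0²) = ((⅔)*(-1))*(-8 + 0) = -⅔*(-8) = 16/3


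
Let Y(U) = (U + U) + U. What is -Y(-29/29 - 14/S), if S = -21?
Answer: 1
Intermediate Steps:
Y(U) = 3*U (Y(U) = 2*U + U = 3*U)
-Y(-29/29 - 14/S) = -3*(-29/29 - 14/(-21)) = -3*(-29*1/29 - 14*(-1/21)) = -3*(-1 + ⅔) = -3*(-1)/3 = -1*(-1) = 1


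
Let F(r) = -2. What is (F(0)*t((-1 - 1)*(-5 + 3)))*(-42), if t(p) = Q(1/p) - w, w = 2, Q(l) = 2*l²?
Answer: -315/2 ≈ -157.50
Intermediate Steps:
t(p) = -2 + 2/p² (t(p) = 2*(1/p)² - 1*2 = 2/p² - 2 = -2 + 2/p²)
(F(0)*t((-1 - 1)*(-5 + 3)))*(-42) = -2*(-2 + 2/((-1 - 1)*(-5 + 3))²)*(-42) = -2*(-2 + 2/(-2*(-2))²)*(-42) = -2*(-2 + 2/4²)*(-42) = -2*(-2 + 2*(1/16))*(-42) = -2*(-2 + ⅛)*(-42) = -2*(-15/8)*(-42) = (15/4)*(-42) = -315/2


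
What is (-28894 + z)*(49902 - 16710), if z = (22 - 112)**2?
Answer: -690194448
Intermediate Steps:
z = 8100 (z = (-90)**2 = 8100)
(-28894 + z)*(49902 - 16710) = (-28894 + 8100)*(49902 - 16710) = -20794*33192 = -690194448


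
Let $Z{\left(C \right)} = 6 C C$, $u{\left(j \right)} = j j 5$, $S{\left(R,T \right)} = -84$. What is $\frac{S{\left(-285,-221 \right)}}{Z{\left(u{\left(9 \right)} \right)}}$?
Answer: $- \frac{14}{164025} \approx -8.5353 \cdot 10^{-5}$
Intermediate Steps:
$u{\left(j \right)} = 5 j^{2}$ ($u{\left(j \right)} = j^{2} \cdot 5 = 5 j^{2}$)
$Z{\left(C \right)} = 6 C^{2}$
$\frac{S{\left(-285,-221 \right)}}{Z{\left(u{\left(9 \right)} \right)}} = - \frac{84}{6 \left(5 \cdot 9^{2}\right)^{2}} = - \frac{84}{6 \left(5 \cdot 81\right)^{2}} = - \frac{84}{6 \cdot 405^{2}} = - \frac{84}{6 \cdot 164025} = - \frac{84}{984150} = \left(-84\right) \frac{1}{984150} = - \frac{14}{164025}$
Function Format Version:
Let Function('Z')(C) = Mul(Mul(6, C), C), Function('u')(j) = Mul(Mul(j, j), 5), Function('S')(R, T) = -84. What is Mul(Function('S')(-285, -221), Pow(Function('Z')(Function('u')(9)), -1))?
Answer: Rational(-14, 164025) ≈ -8.5353e-5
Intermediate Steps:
Function('u')(j) = Mul(5, Pow(j, 2)) (Function('u')(j) = Mul(Pow(j, 2), 5) = Mul(5, Pow(j, 2)))
Function('Z')(C) = Mul(6, Pow(C, 2))
Mul(Function('S')(-285, -221), Pow(Function('Z')(Function('u')(9)), -1)) = Mul(-84, Pow(Mul(6, Pow(Mul(5, Pow(9, 2)), 2)), -1)) = Mul(-84, Pow(Mul(6, Pow(Mul(5, 81), 2)), -1)) = Mul(-84, Pow(Mul(6, Pow(405, 2)), -1)) = Mul(-84, Pow(Mul(6, 164025), -1)) = Mul(-84, Pow(984150, -1)) = Mul(-84, Rational(1, 984150)) = Rational(-14, 164025)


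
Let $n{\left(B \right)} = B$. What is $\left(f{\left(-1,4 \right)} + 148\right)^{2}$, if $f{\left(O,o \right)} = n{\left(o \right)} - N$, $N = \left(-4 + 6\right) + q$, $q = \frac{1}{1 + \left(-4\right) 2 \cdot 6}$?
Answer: $\frac{49716601}{2209} \approx 22506.0$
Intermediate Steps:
$q = - \frac{1}{47}$ ($q = \frac{1}{1 - 48} = \frac{1}{-47} = - \frac{1}{47} \approx -0.021277$)
$N = \frac{93}{47}$ ($N = \left(-4 + 6\right) - \frac{1}{47} = 2 - \frac{1}{47} = \frac{93}{47} \approx 1.9787$)
$f{\left(O,o \right)} = - \frac{93}{47} + o$ ($f{\left(O,o \right)} = o - \frac{93}{47} = - \frac{93}{47} + o$)
$\left(f{\left(-1,4 \right)} + 148\right)^{2} = \left(\left(- \frac{93}{47} + 4\right) + 148\right)^{2} = \left(\frac{95}{47} + 148\right)^{2} = \left(\frac{7051}{47}\right)^{2} = \frac{49716601}{2209}$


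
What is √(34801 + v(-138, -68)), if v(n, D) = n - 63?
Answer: 10*√346 ≈ 186.01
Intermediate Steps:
v(n, D) = -63 + n
√(34801 + v(-138, -68)) = √(34801 + (-63 - 138)) = √(34801 - 201) = √34600 = 10*√346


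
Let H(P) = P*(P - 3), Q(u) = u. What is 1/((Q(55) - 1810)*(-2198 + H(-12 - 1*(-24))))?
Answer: 1/3667950 ≈ 2.7263e-7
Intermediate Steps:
H(P) = P*(-3 + P)
1/((Q(55) - 1810)*(-2198 + H(-12 - 1*(-24)))) = 1/((55 - 1810)*(-2198 + (-12 - 1*(-24))*(-3 + (-12 - 1*(-24))))) = 1/(-1755*(-2198 + (-12 + 24)*(-3 + (-12 + 24)))) = 1/(-1755*(-2198 + 12*(-3 + 12))) = 1/(-1755*(-2198 + 12*9)) = 1/(-1755*(-2198 + 108)) = 1/(-1755*(-2090)) = 1/3667950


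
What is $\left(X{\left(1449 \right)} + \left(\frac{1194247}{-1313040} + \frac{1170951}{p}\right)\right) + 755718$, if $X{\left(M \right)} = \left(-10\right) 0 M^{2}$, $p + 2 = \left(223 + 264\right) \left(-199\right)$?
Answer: $\frac{6411062310737317}{8483551440} \approx 7.5571 \cdot 10^{5}$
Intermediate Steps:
$p = -96915$ ($p = -2 + \left(223 + 264\right) \left(-199\right) = -2 + 487 \left(-199\right) = -2 - 96913 = -96915$)
$X{\left(M \right)} = 0$ ($X{\left(M \right)} = 0 M^{2} = 0$)
$\left(X{\left(1449 \right)} + \left(\frac{1194247}{-1313040} + \frac{1170951}{p}\right)\right) + 755718 = \left(0 + \left(\frac{1194247}{-1313040} + \frac{1170951}{-96915}\right)\right) + 755718 = \left(0 + \left(1194247 \left(- \frac{1}{1313040}\right) + 1170951 \left(- \frac{1}{96915}\right)\right)\right) + 755718 = \left(0 - \frac{110216396603}{8483551440}\right) + 755718 = - \frac{110216396603}{8483551440} + 755718 = \frac{6411062310737317}{8483551440}$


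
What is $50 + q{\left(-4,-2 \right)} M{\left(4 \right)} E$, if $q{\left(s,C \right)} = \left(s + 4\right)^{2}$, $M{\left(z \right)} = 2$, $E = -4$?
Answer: $50$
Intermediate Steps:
$q{\left(s,C \right)} = \left(4 + s\right)^{2}$
$50 + q{\left(-4,-2 \right)} M{\left(4 \right)} E = 50 + \left(4 - 4\right)^{2} \cdot 2 \left(-4\right) = 50 + 0^{2} \left(-8\right) = 50 + 0 \left(-8\right) = 50 + 0 = 50$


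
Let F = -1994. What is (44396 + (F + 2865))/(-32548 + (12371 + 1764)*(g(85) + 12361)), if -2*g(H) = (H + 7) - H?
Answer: 30178/116427143 ≈ 0.00025920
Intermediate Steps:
g(H) = -7/2 (g(H) = -((H + 7) - H)/2 = -((7 + H) - H)/2 = -½*7 = -7/2)
(44396 + (F + 2865))/(-32548 + (12371 + 1764)*(g(85) + 12361)) = (44396 + (-1994 + 2865))/(-32548 + (12371 + 1764)*(-7/2 + 12361)) = (44396 + 871)/(-32548 + 14135*(24715/2)) = 45267/(-32548 + 349346525/2) = 45267/(349281429/2) = 45267*(2/349281429) = 30178/116427143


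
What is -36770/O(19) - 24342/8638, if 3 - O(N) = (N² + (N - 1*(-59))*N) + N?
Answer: 136183741/8029021 ≈ 16.961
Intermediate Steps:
O(N) = 3 - N - N² - N*(59 + N) (O(N) = 3 - ((N² + (N - 1*(-59))*N) + N) = 3 - ((N² + (N + 59)*N) + N) = 3 - ((N² + (59 + N)*N) + N) = 3 - ((N² + N*(59 + N)) + N) = 3 - (N + N² + N*(59 + N)) = 3 + (-N - N² - N*(59 + N)) = 3 - N - N² - N*(59 + N))
-36770/O(19) - 24342/8638 = -36770/(3 - 60*19 - 2*19²) - 24342/8638 = -36770/(3 - 1140 - 2*361) - 24342*1/8638 = -36770/(3 - 1140 - 722) - 12171/4319 = -36770/(-1859) - 12171/4319 = -36770*(-1/1859) - 12171/4319 = 36770/1859 - 12171/4319 = 136183741/8029021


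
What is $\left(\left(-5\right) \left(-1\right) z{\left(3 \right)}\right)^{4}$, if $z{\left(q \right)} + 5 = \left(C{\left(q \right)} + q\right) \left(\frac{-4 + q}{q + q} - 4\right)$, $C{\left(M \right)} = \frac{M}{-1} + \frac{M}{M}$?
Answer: $\frac{5719140625}{1296} \approx 4.4129 \cdot 10^{6}$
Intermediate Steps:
$C{\left(M \right)} = 1 - M$ ($C{\left(M \right)} = M \left(-1\right) + 1 = - M + 1 = 1 - M$)
$z{\left(q \right)} = -9 + \frac{-4 + q}{2 q}$ ($z{\left(q \right)} = -5 + \left(\left(1 - q\right) + q\right) \left(\frac{-4 + q}{q + q} - 4\right) = -5 + 1 \left(\frac{-4 + q}{2 q} - 4\right) = -5 + 1 \left(-4 + \frac{-4 + q}{2 q}\right) = -5 - \left(4 - \frac{-4 + q}{2 q}\right) = -9 + \frac{-4 + q}{2 q}$)
$\left(\left(-5\right) \left(-1\right) z{\left(3 \right)}\right)^{4} = \left(\left(-5\right) \left(-1\right) \left(- \frac{17}{2} - \frac{2}{3}\right)\right)^{4} = \left(5 \left(- \frac{17}{2} - \frac{2}{3}\right)\right)^{4} = \left(5 \left(- \frac{55}{6}\right)\right)^{4} = \left(- \frac{275}{6}\right)^{4} = \frac{5719140625}{1296}$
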